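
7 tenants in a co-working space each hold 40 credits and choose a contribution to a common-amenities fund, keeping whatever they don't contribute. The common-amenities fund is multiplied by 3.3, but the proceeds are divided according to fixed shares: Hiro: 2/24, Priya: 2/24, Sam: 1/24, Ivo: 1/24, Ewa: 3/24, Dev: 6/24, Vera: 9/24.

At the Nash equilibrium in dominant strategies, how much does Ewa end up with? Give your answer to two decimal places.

56.50 credits

For player j, contributing a unit is worthwhile iff 3.3 × (j's share) ≥ 1, i.e. iff j's share is at least 0.3030.
Vera alone (share 9/24) is above the threshold, contributing 40; the remaining 6 contribute 0. Total contributed: 40.
Ewa keeps 40 and receives 3.3 × 40 × 3/24 = 16.50 from the common-amenities fund, for a payoff of 56.50.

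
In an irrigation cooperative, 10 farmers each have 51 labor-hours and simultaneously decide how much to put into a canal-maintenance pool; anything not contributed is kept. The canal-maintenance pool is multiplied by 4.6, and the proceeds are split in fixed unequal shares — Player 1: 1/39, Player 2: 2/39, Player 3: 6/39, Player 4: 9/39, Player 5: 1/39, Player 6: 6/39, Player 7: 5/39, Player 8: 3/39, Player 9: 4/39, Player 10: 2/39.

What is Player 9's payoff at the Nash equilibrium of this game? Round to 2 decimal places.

75.06 labor-hours

A player with share s gets back 4.6·s per unit contributed, so full contribution is dominant for anyone with s > 1/4.6 = 0.2174 and zero contribution is dominant for anyone below.
Player 4 alone (share 9/39) is above the threshold, contributing 51; the remaining 9 contribute 0. Total contributed: 51.
Player 9 keeps 51 and receives 4.6 × 51 × 4/39 = 24.06 from the canal-maintenance pool, for a payoff of 75.06.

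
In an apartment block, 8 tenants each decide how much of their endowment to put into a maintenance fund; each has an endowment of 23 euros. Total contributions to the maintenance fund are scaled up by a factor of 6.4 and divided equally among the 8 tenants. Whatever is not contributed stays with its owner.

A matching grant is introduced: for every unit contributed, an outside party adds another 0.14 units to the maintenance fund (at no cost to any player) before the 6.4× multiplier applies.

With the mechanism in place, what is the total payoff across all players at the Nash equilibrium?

184.00 euros

The effective private return is 6.4 × 1.14 / 8 = 0.9120, which is still under 1, so the mechanism doesn't change anyone's dominant strategy: zero contribution.
Everyone keeps their endowment and the group total is 8 × 23 = 184.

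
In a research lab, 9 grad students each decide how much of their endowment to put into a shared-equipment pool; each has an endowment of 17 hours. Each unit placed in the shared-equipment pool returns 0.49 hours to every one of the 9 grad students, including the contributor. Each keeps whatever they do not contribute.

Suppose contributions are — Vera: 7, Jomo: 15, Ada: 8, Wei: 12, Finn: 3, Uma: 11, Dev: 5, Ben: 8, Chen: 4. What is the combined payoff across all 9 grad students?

Total contributed: 7 + 15 + 8 + 12 + 3 + 11 + 5 + 8 + 4 = 73; total kept: 9 × 17 − 73 = 80.
The shared-equipment pool pays out 0.49 × 9 × 73 = 321.93 in aggregate.
Group total = 80 + 321.93 = 401.93.

401.93 hours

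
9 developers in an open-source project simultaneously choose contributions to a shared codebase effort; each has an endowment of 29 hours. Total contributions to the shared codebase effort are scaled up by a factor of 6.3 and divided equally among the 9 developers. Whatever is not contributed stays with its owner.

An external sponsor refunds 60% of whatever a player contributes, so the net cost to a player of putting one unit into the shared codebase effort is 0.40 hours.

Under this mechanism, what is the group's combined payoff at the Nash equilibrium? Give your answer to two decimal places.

1800.90 hours

With the mechanism, a contributed unit returns (6.3/9) / 0.40 = 1.7500 per unit of net cost to the contributor — now above 1 — so contributing fully is weakly dominant for every player.
So the Nash equilibrium is full contribution by all 9; the group earns 9 × (29 × 0.60 + 6.3 × 29) = 1800.90.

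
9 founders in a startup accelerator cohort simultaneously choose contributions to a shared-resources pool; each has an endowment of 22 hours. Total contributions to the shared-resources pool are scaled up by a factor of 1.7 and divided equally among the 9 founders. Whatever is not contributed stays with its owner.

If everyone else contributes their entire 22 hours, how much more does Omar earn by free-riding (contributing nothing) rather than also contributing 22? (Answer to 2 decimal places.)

Switching from a contribution of 22 to 0 lets Omar keep an extra 22 hours, but lowers the shared-resources pool by 22, which costs Omar their own share of that drop: 1.7/9 × 22 = 4.16.
Net gain = 22 − 4.16 = 17.84. The private return per contributed unit (0.1889) is below 1, so free-riding is indeed the best response regardless of what the others do.

17.84 hours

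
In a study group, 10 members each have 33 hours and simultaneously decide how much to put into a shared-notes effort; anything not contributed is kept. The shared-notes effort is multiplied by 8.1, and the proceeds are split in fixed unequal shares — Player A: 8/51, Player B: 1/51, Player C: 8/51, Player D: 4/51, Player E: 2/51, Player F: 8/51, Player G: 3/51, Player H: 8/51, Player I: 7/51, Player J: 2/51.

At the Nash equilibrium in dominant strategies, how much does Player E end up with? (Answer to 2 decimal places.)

85.41 hours

A player with share s gets back 8.1·s per unit contributed, so full contribution is dominant for anyone with s > 1/8.1 = 0.1235 and zero contribution is dominant for anyone below.
Player A, Player C, Player F, Player H and Player I are above the threshold, contributing 33 each; the remaining 5 contribute 0. Total contributed: 165.
Player E keeps 33 and receives 8.1 × 165 × 2/51 = 52.41 from the shared-notes effort, for a payoff of 85.41.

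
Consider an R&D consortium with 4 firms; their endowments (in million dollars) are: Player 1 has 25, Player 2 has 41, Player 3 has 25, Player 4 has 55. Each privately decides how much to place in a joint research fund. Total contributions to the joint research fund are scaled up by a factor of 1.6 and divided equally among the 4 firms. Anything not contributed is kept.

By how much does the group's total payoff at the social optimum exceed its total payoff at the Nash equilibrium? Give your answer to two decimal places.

87.60 million dollars

The private return per contributed unit is 1.6/4 = 0.4000 < 1 for every player regardless of endowment, so the Nash equilibrium is zero contribution and the group total is Σ E_j = 25 + 41 + 25 + 55 = 146.
Each contributed unit returns 1.600 to the group, so the social optimum is full contribution by everyone: group total = 1.600 × 146 = 233.60.
Efficiency loss = (1.600 − 1) × 146 = 87.60.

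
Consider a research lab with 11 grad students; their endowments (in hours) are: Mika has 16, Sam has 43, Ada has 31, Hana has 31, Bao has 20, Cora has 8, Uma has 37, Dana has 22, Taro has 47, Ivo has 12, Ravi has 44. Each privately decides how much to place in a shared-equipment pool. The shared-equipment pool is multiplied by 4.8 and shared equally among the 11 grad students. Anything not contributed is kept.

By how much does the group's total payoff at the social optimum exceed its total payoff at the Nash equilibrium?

The private return per contributed unit is 4.8/11 = 0.4364 < 1 for every player regardless of endowment, so the Nash equilibrium is zero contribution and the group total is Σ E_j = 16 + 43 + 31 + 31 + 20 + 8 + 37 + 22 + 47 + 12 + 44 = 311.
Each contributed unit returns 4.800 to the group, so the social optimum is full contribution by everyone: group total = 4.800 × 311 = 1492.80.
Efficiency loss = (4.800 − 1) × 311 = 1181.80.

1181.80 hours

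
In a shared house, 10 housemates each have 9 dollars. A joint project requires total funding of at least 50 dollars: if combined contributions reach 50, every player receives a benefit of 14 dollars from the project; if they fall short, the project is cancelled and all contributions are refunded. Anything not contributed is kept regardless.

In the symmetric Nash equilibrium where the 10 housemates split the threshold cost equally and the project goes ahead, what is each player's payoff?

18 dollars

Equal share of the threshold: 50/10 = 5.
At this profile no one gains by cutting their contribution: any cut drops the total below 50, the project is cancelled, contributions are refunded, and the deviator ends with 9, which is less than 9 − 5 + 14 = 18. Contributing more than 5 just wastes the excess. So contributing exactly 5 is a best response.
Each player's payoff: 9 − 5 + 14 = 18.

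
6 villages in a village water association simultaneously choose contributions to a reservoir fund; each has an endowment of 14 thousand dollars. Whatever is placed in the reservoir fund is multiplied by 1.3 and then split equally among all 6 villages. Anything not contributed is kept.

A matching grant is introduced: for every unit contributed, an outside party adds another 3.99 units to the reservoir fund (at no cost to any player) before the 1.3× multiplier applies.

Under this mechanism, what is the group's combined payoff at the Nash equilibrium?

544.91 thousand dollars

The effective private return per unit is now 1.3 × 4.99 / 6 = 1.0812 > 1, so every player's dominant strategy flips to full contribution.
At the Nash equilibrium everyone contributes 14. Group total payoff = 1.3 × 4.99 × 84 = 544.91.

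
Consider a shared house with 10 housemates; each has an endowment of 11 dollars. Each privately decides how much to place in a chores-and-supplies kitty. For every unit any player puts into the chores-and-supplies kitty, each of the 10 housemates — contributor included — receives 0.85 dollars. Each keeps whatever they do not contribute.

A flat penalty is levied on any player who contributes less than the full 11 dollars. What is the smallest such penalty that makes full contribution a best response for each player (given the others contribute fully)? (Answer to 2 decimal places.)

Given the others contribute fully, the best deviation is to contribute 0 (any partial contribution still incurs the fine and gives up units whose private return 0.85 is below 1).
Deviating from 11 to 0 saves 11 dollars but forfeits the deviator's share of the drop in the chores-and-supplies kitty: 0.85 × 11 = 9.35.
So the deviation gain is 11 − 9.35 = 1.65, and the fine must be at least 1.65 dollars to wipe it out.

1.65 dollars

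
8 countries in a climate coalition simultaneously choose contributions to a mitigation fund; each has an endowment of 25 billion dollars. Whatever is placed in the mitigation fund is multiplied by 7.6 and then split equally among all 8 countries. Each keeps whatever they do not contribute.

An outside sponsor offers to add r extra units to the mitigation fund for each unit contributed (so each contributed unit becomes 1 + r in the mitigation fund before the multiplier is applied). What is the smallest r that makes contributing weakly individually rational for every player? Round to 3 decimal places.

0.053

With matching at rate r, one contributed unit becomes (1 + r) in the mitigation fund and returns 7.6 × (1 + r) / 8 to the contributor.
Setting this equal to 1: 1 + r = 8/7.6 = 1.0526.
So the minimum matching rate is r = 1.0526 − 1 = 0.053.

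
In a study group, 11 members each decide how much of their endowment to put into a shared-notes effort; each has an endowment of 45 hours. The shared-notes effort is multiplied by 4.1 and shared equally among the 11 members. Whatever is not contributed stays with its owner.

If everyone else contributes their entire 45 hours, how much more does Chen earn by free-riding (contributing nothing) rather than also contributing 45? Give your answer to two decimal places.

Switching from a contribution of 45 to 0 lets Chen keep an extra 45 hours, but lowers the shared-notes effort by 45, which costs Chen their own share of that drop: 4.1/11 × 45 = 16.77.
Net gain = 45 − 16.77 = 28.23. The private return per contributed unit (0.3727) is below 1, so free-riding is indeed the best response regardless of what the others do.

28.23 hours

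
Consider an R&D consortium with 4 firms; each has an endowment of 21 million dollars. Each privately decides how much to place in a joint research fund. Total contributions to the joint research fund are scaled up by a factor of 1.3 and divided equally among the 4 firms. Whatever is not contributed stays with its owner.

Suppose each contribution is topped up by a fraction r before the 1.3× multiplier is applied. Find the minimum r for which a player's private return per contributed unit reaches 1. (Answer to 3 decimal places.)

With matching at rate r, one contributed unit becomes (1 + r) in the joint research fund and returns 1.3 × (1 + r) / 4 to the contributor.
Setting this equal to 1: 1 + r = 4/1.3 = 3.0769.
So the minimum matching rate is r = 3.0769 − 1 = 2.077.

2.077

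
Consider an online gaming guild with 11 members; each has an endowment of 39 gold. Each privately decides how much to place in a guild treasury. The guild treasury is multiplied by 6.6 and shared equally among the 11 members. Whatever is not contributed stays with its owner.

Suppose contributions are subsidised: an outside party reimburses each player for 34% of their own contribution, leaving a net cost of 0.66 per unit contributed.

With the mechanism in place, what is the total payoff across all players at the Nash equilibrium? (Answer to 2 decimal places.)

Even with the mechanism, each unit contributed returns only (6.6/11) / 0.66 = 0.9091 per unit of net cost, so contributing nothing is still dominant.
At the Nash equilibrium no one contributes; group total payoff = 11 × 39 = 429.

429.00 gold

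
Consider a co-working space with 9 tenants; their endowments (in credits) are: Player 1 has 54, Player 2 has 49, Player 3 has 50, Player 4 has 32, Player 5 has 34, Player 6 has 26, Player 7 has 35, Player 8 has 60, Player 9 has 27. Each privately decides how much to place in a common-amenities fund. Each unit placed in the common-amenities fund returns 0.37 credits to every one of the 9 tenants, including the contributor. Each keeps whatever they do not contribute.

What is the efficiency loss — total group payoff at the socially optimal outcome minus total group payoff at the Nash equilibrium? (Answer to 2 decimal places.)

The private return per contributed unit is 0.37 < 1 for everyone, so the Nash equilibrium is zero contribution and the group total is Σ E_j = 54 + 49 + 50 + 32 + 34 + 26 + 35 + 60 + 27 = 367.
Each contributed unit returns 3.330 to the group, so the social optimum is full contribution by everyone: group total = 3.330 × 367 = 1222.11.
Efficiency loss = (3.330 − 1) × 367 = 855.11.

855.11 credits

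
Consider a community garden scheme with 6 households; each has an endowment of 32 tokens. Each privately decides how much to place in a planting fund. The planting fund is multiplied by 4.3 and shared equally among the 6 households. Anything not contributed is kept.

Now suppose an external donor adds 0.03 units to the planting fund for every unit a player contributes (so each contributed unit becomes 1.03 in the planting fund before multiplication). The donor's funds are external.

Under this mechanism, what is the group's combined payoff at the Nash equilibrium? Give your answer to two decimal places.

The effective private return is 4.3 × 1.03 / 6 = 0.7382, which is still under 1, so the mechanism doesn't change anyone's dominant strategy: zero contribution.
At the Nash equilibrium no one contributes; group total payoff = 6 × 32 = 192.

192.00 tokens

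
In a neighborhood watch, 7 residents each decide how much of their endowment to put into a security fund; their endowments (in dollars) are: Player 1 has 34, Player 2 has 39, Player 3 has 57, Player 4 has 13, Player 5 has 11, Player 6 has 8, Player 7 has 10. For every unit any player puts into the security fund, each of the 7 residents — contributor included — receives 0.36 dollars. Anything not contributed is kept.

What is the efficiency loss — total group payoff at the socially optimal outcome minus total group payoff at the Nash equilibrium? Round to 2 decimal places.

261.44 dollars

The private return per contributed unit is 0.36 < 1 for everyone, so the Nash equilibrium is zero contribution and the group total is Σ E_j = 34 + 39 + 57 + 13 + 11 + 8 + 10 = 172.
Each contributed unit returns 2.520 to the group, so the social optimum is full contribution by everyone: group total = 2.520 × 172 = 433.44.
Efficiency loss = (2.520 − 1) × 172 = 261.44.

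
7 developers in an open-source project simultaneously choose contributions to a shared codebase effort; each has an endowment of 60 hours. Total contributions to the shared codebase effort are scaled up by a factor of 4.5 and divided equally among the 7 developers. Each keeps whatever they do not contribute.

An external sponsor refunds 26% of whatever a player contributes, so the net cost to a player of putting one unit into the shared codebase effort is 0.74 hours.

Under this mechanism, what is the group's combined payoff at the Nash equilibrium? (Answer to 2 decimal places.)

The effective private return is (4.5/7) / 0.74 = 0.8687, which is still under 1, so the mechanism doesn't change anyone's dominant strategy: zero contribution.
At the Nash equilibrium no one contributes; group total payoff = 7 × 60 = 420.

420.00 hours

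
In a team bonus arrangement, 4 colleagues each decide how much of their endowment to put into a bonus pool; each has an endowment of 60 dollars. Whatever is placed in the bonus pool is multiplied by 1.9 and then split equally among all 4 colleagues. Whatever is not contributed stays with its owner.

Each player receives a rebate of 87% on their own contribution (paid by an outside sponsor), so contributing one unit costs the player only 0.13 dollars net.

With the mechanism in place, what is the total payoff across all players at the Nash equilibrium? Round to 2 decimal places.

664.80 dollars

Under the mechanism each unit contributed yields (1.9/4) / 0.13 = 3.6538 back to its contributor per unit of net cost, which exceeds 1, making full contribution the dominant choice for everyone.
At the Nash equilibrium everyone contributes 60. Group total payoff = 4 × (60 × 0.87 + 1.9 × 60) = 664.80.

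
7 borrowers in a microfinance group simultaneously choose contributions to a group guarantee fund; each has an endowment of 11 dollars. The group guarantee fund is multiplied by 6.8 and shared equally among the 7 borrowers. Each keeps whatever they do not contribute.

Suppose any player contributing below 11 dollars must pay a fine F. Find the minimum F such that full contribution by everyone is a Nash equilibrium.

Given the others contribute fully, the best deviation is to contribute 0 (any partial contribution still incurs the fine and gives up units whose private return 0.9714 is below 1).
Deviating from 11 to 0 saves 11 dollars but forfeits the deviator's share of the drop in the group guarantee fund: 6.8/7 × 11 = 10.69.
So the deviation gain is 11 − 10.69 = 0.31, and the fine must be at least 0.31 dollars to wipe it out.

0.31 dollars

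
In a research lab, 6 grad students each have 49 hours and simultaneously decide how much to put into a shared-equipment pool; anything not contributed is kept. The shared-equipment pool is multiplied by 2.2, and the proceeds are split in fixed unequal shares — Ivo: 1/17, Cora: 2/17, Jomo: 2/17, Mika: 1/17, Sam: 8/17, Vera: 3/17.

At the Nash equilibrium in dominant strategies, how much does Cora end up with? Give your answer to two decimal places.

61.68 hours

For player j, contributing a unit is worthwhile iff 2.2 × (j's share) ≥ 1, i.e. iff j's share is at least 0.4545.
The only share above 0.4545 is Sam's 8/17, contributing 49; the remaining 5 contribute 0. Total contributed: 49.
Cora keeps 49 and receives 2.2 × 49 × 2/17 = 12.68 from the shared-equipment pool, for a payoff of 61.68.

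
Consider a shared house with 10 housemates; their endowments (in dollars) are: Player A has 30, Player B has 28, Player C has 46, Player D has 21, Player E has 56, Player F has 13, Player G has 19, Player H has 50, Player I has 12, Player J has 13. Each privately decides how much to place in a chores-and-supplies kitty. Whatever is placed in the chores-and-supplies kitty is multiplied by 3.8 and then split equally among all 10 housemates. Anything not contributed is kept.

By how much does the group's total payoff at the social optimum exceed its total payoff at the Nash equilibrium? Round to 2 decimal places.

806.40 dollars

The private return per contributed unit is 3.8/10 = 0.3800 < 1 for every player regardless of endowment, so the Nash equilibrium is zero contribution and the group total is Σ E_j = 30 + 28 + 46 + 21 + 56 + 13 + 19 + 50 + 12 + 13 = 288.
Each contributed unit returns 3.800 to the group, so the social optimum is full contribution by everyone: group total = 3.800 × 288 = 1094.40.
Efficiency loss = (3.800 − 1) × 288 = 806.40.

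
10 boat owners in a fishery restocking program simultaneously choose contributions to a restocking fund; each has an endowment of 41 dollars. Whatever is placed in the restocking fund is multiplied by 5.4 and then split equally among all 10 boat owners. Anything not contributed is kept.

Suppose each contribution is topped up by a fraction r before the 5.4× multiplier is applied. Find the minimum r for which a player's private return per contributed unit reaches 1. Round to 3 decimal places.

With matching at rate r, one contributed unit becomes (1 + r) in the restocking fund and returns 5.4 × (1 + r) / 10 to the contributor.
Setting this equal to 1: 1 + r = 10/5.4 = 1.8519.
So the minimum matching rate is r = 1.8519 − 1 = 0.852.

0.852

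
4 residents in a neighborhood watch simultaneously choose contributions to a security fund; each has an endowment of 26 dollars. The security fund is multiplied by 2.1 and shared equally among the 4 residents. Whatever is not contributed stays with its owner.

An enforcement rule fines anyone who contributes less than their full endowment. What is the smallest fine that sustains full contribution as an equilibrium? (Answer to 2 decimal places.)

Given the others contribute fully, the best deviation is to contribute 0 (any partial contribution still incurs the fine and gives up units whose private return 0.5250 is below 1).
Deviating from 26 to 0 saves 26 dollars but forfeits the deviator's share of the drop in the security fund: 2.1/4 × 26 = 13.65.
So the deviation gain is 26 − 13.65 = 12.35, and the fine must be at least 12.35 dollars to wipe it out.

12.35 dollars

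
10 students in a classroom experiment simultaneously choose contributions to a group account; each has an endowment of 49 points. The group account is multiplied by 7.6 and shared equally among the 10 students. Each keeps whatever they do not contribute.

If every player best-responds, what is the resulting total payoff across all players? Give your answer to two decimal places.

490.00 points

Each contributed unit returns 7.6/10 = 0.7600 to its contributor — below 1 — so contributing 0 is dominant for every player. At the Nash equilibrium everyone keeps their 49, and the group total is 10 × 49 = 490.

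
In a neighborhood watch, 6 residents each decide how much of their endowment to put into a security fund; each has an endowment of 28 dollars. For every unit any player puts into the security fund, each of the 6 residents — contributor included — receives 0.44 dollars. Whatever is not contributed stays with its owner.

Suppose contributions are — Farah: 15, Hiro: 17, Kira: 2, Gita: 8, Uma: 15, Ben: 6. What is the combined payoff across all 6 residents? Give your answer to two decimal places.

Total contributed: 15 + 17 + 2 + 8 + 15 + 6 = 63; total kept: 6 × 28 − 63 = 105.
The security fund pays out 0.44 × 6 × 63 = 166.32 in aggregate.
Group total = 105 + 166.32 = 271.32.

271.32 dollars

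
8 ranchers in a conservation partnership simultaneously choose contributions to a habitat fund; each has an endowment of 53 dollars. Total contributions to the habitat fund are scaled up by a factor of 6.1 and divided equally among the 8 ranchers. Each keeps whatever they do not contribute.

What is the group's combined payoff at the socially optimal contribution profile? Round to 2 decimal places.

2586.40 dollars

Each contributed unit returns 6.100 to the group as a whole (0.7625 to each of 8 players), which exceeds 1, so the social optimum is full contribution: group total = 6.100 × 424 = 2586.40.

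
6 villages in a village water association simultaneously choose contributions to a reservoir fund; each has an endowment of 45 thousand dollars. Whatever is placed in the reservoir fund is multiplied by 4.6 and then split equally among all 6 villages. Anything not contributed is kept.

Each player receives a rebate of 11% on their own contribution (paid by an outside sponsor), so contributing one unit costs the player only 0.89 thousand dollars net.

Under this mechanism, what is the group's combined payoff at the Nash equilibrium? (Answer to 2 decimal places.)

The effective private return is (4.6/6) / 0.89 = 0.8614, which is still under 1, so the mechanism doesn't change anyone's dominant strategy: zero contribution.
At the Nash equilibrium no one contributes; group total payoff = 6 × 45 = 270.

270.00 thousand dollars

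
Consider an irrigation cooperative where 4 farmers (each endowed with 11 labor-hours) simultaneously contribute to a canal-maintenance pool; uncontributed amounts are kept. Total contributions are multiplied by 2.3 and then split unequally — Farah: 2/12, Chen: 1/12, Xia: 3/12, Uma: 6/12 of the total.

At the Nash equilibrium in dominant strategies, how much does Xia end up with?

17.33 labor-hours

A player with share s gets back 2.3·s per unit contributed, so full contribution is dominant for anyone with s > 1/2.3 = 0.4348 and zero contribution is dominant for anyone below.
The only share above 0.4348 is Uma's 6/12, contributing 11; the remaining 3 contribute 0. Total contributed: 11.
Xia keeps 11 and receives 2.3 × 11 × 3/12 = 6.33 from the canal-maintenance pool, for a payoff of 17.33.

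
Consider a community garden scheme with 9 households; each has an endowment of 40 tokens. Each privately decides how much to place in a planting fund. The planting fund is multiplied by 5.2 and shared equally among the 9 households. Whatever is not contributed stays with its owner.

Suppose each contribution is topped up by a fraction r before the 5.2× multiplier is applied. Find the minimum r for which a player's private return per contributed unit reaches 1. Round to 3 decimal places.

0.731

With matching at rate r, one contributed unit becomes (1 + r) in the planting fund and returns 5.2 × (1 + r) / 9 to the contributor.
Setting this equal to 1: 1 + r = 9/5.2 = 1.7308.
So the minimum matching rate is r = 1.7308 − 1 = 0.731.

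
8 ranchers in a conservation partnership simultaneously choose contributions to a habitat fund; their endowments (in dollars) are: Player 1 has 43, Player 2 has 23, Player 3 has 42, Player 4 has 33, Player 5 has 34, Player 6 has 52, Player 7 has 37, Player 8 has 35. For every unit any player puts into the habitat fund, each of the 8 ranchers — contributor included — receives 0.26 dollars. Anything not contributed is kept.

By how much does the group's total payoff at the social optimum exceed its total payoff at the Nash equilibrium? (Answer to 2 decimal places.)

The private return per contributed unit is 0.26 < 1 for everyone, so the Nash equilibrium is zero contribution and the group total is Σ E_j = 43 + 23 + 42 + 33 + 34 + 52 + 37 + 35 = 299.
Each contributed unit returns 2.080 to the group, so the social optimum is full contribution by everyone: group total = 2.080 × 299 = 621.92.
Efficiency loss = (2.080 − 1) × 299 = 322.92.

322.92 dollars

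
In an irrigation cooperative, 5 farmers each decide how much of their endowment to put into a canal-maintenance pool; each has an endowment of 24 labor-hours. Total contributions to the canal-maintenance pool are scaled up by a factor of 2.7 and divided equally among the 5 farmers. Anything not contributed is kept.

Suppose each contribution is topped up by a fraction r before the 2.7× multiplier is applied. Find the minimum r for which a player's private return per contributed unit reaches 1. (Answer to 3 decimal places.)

With matching at rate r, one contributed unit becomes (1 + r) in the canal-maintenance pool and returns 2.7 × (1 + r) / 5 to the contributor.
Setting this equal to 1: 1 + r = 5/2.7 = 1.8519.
So the minimum matching rate is r = 1.8519 − 1 = 0.852.

0.852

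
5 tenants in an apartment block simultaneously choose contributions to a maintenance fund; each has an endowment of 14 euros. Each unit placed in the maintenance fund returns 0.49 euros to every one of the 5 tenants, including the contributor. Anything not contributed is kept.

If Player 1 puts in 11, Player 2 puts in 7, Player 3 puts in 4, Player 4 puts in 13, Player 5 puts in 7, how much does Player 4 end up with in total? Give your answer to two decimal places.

Total contributed: 11 + 7 + 4 + 13 + 7 = 42.
Each receives 0.49 × 42 = 20.58 from the maintenance fund.
Player 4 keeps 14 − 13 = 1, so Player 4's payoff is 1 + 20.58 = 21.58.

21.58 euros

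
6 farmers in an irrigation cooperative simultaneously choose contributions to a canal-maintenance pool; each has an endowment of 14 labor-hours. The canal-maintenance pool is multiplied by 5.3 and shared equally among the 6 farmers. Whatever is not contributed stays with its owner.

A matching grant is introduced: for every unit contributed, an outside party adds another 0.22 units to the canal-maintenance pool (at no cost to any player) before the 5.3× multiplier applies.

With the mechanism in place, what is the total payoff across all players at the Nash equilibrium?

Under the mechanism each unit contributed yields 5.3 × 1.22 / 6 = 1.0777 back to its contributor per unit of net cost, which exceeds 1, making full contribution the dominant choice for everyone.
At the Nash equilibrium everyone contributes 14. Group total payoff = 5.3 × 1.22 × 84 = 543.14.

543.14 labor-hours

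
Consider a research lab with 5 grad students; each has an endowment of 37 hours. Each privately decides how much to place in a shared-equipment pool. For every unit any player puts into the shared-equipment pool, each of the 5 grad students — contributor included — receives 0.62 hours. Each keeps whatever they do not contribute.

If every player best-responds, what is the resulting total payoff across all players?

185.00 hours

The private return per contributed unit is 0.62 < 1, so contributing 0 is dominant for every player. At the Nash equilibrium everyone keeps their 37, and the group total is 5 × 37 = 185.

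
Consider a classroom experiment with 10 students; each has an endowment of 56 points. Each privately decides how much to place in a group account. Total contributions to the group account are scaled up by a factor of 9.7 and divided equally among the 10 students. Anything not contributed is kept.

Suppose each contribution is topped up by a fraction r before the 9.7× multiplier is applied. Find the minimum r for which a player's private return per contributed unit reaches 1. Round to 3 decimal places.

0.031

With matching at rate r, one contributed unit becomes (1 + r) in the group account and returns 9.7 × (1 + r) / 10 to the contributor.
Setting this equal to 1: 1 + r = 10/9.7 = 1.0309.
So the minimum matching rate is r = 1.0309 − 1 = 0.031.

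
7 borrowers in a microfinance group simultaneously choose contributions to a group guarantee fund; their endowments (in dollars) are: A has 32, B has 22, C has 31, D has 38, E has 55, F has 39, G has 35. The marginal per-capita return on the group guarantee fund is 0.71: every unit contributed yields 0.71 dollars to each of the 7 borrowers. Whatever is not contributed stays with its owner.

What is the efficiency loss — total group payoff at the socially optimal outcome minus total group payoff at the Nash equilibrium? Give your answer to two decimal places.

The private return per contributed unit is 0.71 < 1 for everyone, so the Nash equilibrium is zero contribution and the group total is Σ E_j = 32 + 22 + 31 + 38 + 55 + 39 + 35 = 252.
Each contributed unit returns 4.970 to the group, so the social optimum is full contribution by everyone: group total = 4.970 × 252 = 1252.44.
Efficiency loss = (4.970 − 1) × 252 = 1000.44.

1000.44 dollars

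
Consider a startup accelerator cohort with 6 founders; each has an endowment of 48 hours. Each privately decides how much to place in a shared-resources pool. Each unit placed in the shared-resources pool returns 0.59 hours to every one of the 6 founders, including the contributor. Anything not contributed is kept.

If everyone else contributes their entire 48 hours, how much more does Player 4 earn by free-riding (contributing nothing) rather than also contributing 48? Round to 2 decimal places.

19.68 hours

Switching from a contribution of 48 to 0 lets Player 4 keep an extra 48 hours, but lowers the shared-resources pool by 48, which costs Player 4 their own share of that drop: 0.59 × 48 = 28.32.
Net gain = 48 − 28.32 = 19.68. The private return per contributed unit (0.59) is below 1, so free-riding is indeed the best response regardless of what the others do.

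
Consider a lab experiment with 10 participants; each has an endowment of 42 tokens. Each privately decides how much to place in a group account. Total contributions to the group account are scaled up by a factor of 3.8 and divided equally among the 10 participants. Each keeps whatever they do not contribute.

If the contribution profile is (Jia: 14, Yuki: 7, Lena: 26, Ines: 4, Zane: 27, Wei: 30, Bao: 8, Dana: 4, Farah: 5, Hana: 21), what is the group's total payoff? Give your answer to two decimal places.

828.80 tokens

Total contributed: 14 + 7 + 26 + 4 + 27 + 30 + 8 + 4 + 5 + 21 = 146; total kept: 10 × 42 − 146 = 274.
The group account pays out 3.8 × 146 = 554.80 in aggregate.
Group total = 274 + 554.80 = 828.80.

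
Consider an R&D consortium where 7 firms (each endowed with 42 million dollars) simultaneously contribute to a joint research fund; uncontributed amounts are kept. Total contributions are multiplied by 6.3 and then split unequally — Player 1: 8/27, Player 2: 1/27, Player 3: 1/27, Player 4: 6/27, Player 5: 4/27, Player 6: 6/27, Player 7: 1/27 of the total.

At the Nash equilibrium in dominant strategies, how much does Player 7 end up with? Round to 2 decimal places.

71.40 million dollars

Player j's private return per contributed unit is 6.3 × (j's share). Contributing is weakly dominant for j when that share is at least 1/6.3 = 0.1587, and contributing 0 is dominant otherwise.
The shares above 0.1587 belong to Player 1, Player 4 and Player 6, contributing 42 each; the remaining 4 contribute 0. Total contributed: 126.
Player 7 keeps 42 and receives 6.3 × 126 × 1/27 = 29.40 from the joint research fund, for a payoff of 71.40.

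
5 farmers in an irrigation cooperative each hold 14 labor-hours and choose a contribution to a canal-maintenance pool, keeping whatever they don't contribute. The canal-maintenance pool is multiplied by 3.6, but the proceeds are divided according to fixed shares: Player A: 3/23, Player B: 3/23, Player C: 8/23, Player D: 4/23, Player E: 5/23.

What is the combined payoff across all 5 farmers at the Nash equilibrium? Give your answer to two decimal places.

A player with share s gets back 3.6·s per unit contributed, so full contribution is dominant for anyone with s > 1/3.6 = 0.2778 and zero contribution is dominant for anyone below.
The only share above 0.2778 is Player C's 8/23, contributing 14; the remaining 4 contribute 0. Total contributed: 14.
The canal-maintenance pool pays out 3.6 × 14 = 50.40 in total (split across the unequal shares, but the aggregate is all that matters for the group sum).
The 4 free-riders keep 14 each, adding 56. Group total = 56 + 50.40 = 106.40.

106.40 labor-hours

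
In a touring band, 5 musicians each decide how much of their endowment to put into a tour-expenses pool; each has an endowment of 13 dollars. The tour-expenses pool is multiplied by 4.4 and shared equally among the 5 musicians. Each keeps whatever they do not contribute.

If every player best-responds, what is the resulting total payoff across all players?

65.00 dollars

Each contributed unit returns 4.4/5 = 0.8800 to its contributor — below 1 — so contributing 0 is dominant for every player. At the Nash equilibrium everyone keeps their 13, and the group total is 5 × 13 = 65.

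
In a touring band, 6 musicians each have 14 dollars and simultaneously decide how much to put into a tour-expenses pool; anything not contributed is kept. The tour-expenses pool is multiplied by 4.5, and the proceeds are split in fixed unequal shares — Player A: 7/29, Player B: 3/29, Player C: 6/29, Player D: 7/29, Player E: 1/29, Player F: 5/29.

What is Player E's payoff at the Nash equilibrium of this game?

Player j's private return per contributed unit is 4.5 × (j's share). Contributing is weakly dominant for j when that share is at least 1/4.5 = 0.2222, and contributing 0 is dominant otherwise.
The shares above 0.2222 belong to Player A and Player D, contributing 14 each; the remaining 4 contribute 0. Total contributed: 28.
Player E keeps 14 and receives 4.5 × 28 × 1/29 = 4.34 from the tour-expenses pool, for a payoff of 18.34.

18.34 dollars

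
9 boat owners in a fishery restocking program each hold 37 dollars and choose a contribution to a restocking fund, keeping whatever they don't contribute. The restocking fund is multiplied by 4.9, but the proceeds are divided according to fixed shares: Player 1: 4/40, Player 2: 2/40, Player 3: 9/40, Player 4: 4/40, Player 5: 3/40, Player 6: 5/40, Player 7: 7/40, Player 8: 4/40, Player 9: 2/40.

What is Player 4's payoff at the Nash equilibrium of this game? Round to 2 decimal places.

Player j's private return per contributed unit is 4.9 × (j's share). Contributing is weakly dominant for j when that share is at least 1/4.9 = 0.2041, and contributing 0 is dominant otherwise.
Player 3 alone (share 9/40) is above the threshold, contributing 37; the remaining 8 contribute 0. Total contributed: 37.
Player 4 keeps 37 and receives 4.9 × 37 × 4/40 = 18.13 from the restocking fund, for a payoff of 55.13.

55.13 dollars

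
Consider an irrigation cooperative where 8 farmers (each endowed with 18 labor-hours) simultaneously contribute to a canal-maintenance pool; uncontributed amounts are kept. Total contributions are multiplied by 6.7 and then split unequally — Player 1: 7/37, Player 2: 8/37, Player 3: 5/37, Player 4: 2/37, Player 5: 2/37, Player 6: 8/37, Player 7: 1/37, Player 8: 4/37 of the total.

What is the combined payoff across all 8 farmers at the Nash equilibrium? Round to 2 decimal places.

For player j, contributing a unit is worthwhile iff 6.7 × (j's share) ≥ 1, i.e. iff j's share is at least 0.1493.
Player 1, Player 2 and Player 6 clear that bar, contributing 18 each; the remaining 5 contribute 0. Total contributed: 54.
The canal-maintenance pool pays out 6.7 × 54 = 361.80 in total (split across the unequal shares, but the aggregate is all that matters for the group sum).
The 5 free-riders keep 18 each, adding 90. Group total = 90 + 361.80 = 451.80.

451.80 labor-hours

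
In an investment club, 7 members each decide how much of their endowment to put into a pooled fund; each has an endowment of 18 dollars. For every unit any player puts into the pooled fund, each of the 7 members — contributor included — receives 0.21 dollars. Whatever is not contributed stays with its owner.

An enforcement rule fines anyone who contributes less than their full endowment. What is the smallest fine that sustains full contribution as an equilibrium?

14.22 dollars

Given the others contribute fully, the best deviation is to contribute 0 (any partial contribution still incurs the fine and gives up units whose private return 0.21 is below 1).
Deviating from 18 to 0 saves 18 dollars but forfeits the deviator's share of the drop in the pooled fund: 0.21 × 18 = 3.78.
So the deviation gain is 18 − 3.78 = 14.22, and the fine must be at least 14.22 dollars to wipe it out.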